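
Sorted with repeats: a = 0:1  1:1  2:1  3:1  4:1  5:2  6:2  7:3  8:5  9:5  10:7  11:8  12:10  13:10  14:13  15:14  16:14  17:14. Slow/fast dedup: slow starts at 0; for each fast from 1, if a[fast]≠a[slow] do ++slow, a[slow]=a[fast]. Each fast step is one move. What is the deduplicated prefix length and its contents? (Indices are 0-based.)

length 9; prefix = [1, 2, 3, 5, 7, 8, 10, 13, 14]

slow=0 fast=1: a[fast]=1=a[slow] dup, fast++
slow=0 fast=2: a[fast]=1=a[slow] dup, fast++
slow=0 fast=3: a[fast]=1=a[slow] dup, fast++
slow=0 fast=4: a[fast]=1=a[slow] dup, fast++
slow=0 fast=5: a[fast]=2≠a[slow]=1 write a[1]=2, slow++,fast++
slow=1 fast=6: a[fast]=2=a[slow] dup, fast++
slow=1 fast=7: a[fast]=3≠a[slow]=2 write a[2]=3, slow++,fast++
slow=2 fast=8: a[fast]=5≠a[slow]=3 write a[3]=5, slow++,fast++
slow=3 fast=9: a[fast]=5=a[slow] dup, fast++
slow=3 fast=10: a[fast]=7≠a[slow]=5 write a[4]=7, slow++,fast++
slow=4 fast=11: a[fast]=8≠a[slow]=7 write a[5]=8, slow++,fast++
slow=5 fast=12: a[fast]=10≠a[slow]=8 write a[6]=10, slow++,fast++
slow=6 fast=13: a[fast]=10=a[slow] dup, fast++
slow=6 fast=14: a[fast]=13≠a[slow]=10 write a[7]=13, slow++,fast++
slow=7 fast=15: a[fast]=14≠a[slow]=13 write a[8]=14, slow++,fast++
slow=8 fast=16: a[fast]=14=a[slow] dup, fast++
slow=8 fast=17: a[fast]=14=a[slow] dup, fast++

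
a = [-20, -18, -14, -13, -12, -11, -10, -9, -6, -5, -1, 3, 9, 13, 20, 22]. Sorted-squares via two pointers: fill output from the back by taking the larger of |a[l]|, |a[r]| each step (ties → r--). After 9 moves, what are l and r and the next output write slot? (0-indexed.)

l=6, r=12, next write slot=6

[0,15] |-20|<=|22| out[15]=484 → r--
[0,14] |-20|<=|20| out[14]=400 → r--
[0,13] |-20|>|13| out[13]=400 → l++
[1,13] |-18|>|13| out[12]=324 → l++
[2,13] |-14|>|13| out[11]=196 → l++
[3,13] |-13|<=|13| out[10]=169 → r--
[3,12] |-13|>|9| out[9]=169 → l++
[4,12] |-12|>|9| out[8]=144 → l++
[5,12] |-11|>|9| out[7]=121 → l++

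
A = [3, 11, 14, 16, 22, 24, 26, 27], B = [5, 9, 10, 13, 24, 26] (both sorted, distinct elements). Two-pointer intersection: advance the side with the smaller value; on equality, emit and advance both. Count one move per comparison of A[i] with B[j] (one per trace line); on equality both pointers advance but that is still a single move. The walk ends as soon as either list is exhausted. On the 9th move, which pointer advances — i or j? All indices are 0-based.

i

i=0 j=0: 3<5, i++
i=1 j=0: 11>5, j++
i=1 j=1: 11>9, j++
i=1 j=2: 11>10, j++
i=1 j=3: 11<13, i++
i=2 j=3: 14>13, j++
i=2 j=4: 14<24, i++
i=3 j=4: 16<24, i++
i=4 j=4: 22<24, i++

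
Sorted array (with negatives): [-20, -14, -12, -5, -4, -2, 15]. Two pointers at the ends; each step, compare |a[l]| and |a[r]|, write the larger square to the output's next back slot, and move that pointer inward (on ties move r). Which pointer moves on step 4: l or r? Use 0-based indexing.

l

[0,6] |-20|>|15| out[6]=400 → l++
[1,6] |-14|<=|15| out[5]=225 → r--
[1,5] |-14|>|-2| out[4]=196 → l++
[2,5] |-12|>|-2| out[3]=144 → l++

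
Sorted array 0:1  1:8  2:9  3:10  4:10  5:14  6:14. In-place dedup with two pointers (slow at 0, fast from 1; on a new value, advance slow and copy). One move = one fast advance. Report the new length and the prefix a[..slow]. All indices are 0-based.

(s=0,f=1) a[fast]=8≠a[slow]=1 write a[1]=8 → slow++,fast++
(s=1,f=2) a[fast]=9≠a[slow]=8 write a[2]=9 → slow++,fast++
(s=2,f=3) a[fast]=10≠a[slow]=9 write a[3]=10 → slow++,fast++
(s=3,f=4) a[fast]=10=a[slow] dup → fast++
(s=3,f=5) a[fast]=14≠a[slow]=10 write a[4]=14 → slow++,fast++
(s=4,f=6) a[fast]=14=a[slow] dup → fast++

length 5; prefix = [1, 8, 9, 10, 14]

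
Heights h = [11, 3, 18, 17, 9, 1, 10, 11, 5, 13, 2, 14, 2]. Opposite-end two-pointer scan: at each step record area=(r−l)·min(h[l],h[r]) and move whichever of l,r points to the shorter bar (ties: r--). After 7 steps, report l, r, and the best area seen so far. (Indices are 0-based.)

[0,12] min(11,2)*12=24 best=24 * → r--
[0,11] min(11,14)*11=121 best=121 * → l++
[1,11] min(3,14)*10=30 best=121 → l++
[2,11] min(18,14)*9=126 best=126 * → r--
[2,10] min(18,2)*8=16 best=126 → r--
[2,9] min(18,13)*7=91 best=126 → r--
[2,8] min(18,5)*6=30 best=126 → r--

l=2, r=7, best area=126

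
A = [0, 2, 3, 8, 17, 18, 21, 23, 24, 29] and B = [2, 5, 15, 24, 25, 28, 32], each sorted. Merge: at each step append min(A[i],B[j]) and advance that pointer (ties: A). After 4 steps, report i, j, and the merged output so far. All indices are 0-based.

i=3, j=1, merged so far=[0, 2, 2, 3]

i=0 j=0: A[i]=0<=B[j]=2 take 0, i++
i=1 j=0: A[i]=2<=B[j]=2 take 2, i++
i=2 j=0: A[i]=3>B[j]=2 take 2, j++
i=2 j=1: A[i]=3<=B[j]=5 take 3, i++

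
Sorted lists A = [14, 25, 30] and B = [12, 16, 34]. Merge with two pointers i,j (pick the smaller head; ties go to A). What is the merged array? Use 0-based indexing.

i=0 j=0: A[i]=14>B[j]=12 take 12, j++
i=0 j=1: A[i]=14<=B[j]=16 take 14, i++
i=1 j=1: A[i]=25>B[j]=16 take 16, j++
i=1 j=2: A[i]=25<=B[j]=34 take 25, i++
i=2 j=2: A[i]=30<=B[j]=34 take 30, i++
i=3 j=2: A done, take B[j]=34, j++

[12, 14, 16, 25, 30, 34]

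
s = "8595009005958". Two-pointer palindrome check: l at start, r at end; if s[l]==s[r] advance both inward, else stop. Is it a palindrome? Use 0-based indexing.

[0,12] '8'=='8' → l++,r--
[1,11] '5'=='5' → l++,r--
[2,10] '9'=='9' → l++,r--
[3,9] '5'=='5' → l++,r--
[4,8] '0'=='0' → l++,r--
[5,7] '0'=='0' → l++,r--

palindrome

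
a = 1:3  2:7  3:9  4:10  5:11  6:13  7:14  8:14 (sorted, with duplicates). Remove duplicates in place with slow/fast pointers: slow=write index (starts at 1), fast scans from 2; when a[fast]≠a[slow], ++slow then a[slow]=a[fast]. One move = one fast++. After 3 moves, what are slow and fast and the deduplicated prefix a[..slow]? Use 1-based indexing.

slow=4, fast=5, prefix=[3, 7, 9, 10]

slow=1 fast=2: a[fast]=7≠a[slow]=3 write a[2]=7, slow++,fast++
slow=2 fast=3: a[fast]=9≠a[slow]=7 write a[3]=9, slow++,fast++
slow=3 fast=4: a[fast]=10≠a[slow]=9 write a[4]=10, slow++,fast++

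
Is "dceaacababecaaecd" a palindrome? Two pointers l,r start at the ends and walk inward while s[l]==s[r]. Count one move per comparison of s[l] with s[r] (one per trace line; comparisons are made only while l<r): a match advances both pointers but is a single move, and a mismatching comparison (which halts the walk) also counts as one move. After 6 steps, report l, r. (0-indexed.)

l=6, r=10

[0,16] 'd'=='d' → l++,r--
[1,15] 'c'=='c' → l++,r--
[2,14] 'e'=='e' → l++,r--
[3,13] 'a'=='a' → l++,r--
[4,12] 'a'=='a' → l++,r--
[5,11] 'c'=='c' → l++,r--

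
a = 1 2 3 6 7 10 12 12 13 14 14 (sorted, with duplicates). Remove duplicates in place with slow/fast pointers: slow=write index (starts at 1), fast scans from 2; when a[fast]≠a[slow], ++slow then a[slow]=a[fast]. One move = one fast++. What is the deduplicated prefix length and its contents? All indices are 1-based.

length 9; prefix = [1, 2, 3, 6, 7, 10, 12, 13, 14]

(s=1,f=2) a[fast]=2≠a[slow]=1 write a[2]=2 → slow++,fast++
(s=2,f=3) a[fast]=3≠a[slow]=2 write a[3]=3 → slow++,fast++
(s=3,f=4) a[fast]=6≠a[slow]=3 write a[4]=6 → slow++,fast++
(s=4,f=5) a[fast]=7≠a[slow]=6 write a[5]=7 → slow++,fast++
(s=5,f=6) a[fast]=10≠a[slow]=7 write a[6]=10 → slow++,fast++
(s=6,f=7) a[fast]=12≠a[slow]=10 write a[7]=12 → slow++,fast++
(s=7,f=8) a[fast]=12=a[slow] dup → fast++
(s=7,f=9) a[fast]=13≠a[slow]=12 write a[8]=13 → slow++,fast++
(s=8,f=10) a[fast]=14≠a[slow]=13 write a[9]=14 → slow++,fast++
(s=9,f=11) a[fast]=14=a[slow] dup → fast++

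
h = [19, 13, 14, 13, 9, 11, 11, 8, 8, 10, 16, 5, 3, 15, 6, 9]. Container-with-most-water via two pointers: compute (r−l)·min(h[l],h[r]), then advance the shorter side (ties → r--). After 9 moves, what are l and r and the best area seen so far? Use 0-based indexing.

l=0, r=6, best area=195

[0,15] min(19,9)*15=135 best=135 * → r--
[0,14] min(19,6)*14=84 best=135 → r--
[0,13] min(19,15)*13=195 best=195 * → r--
[0,12] min(19,3)*12=36 best=195 → r--
[0,11] min(19,5)*11=55 best=195 → r--
[0,10] min(19,16)*10=160 best=195 → r--
[0,9] min(19,10)*9=90 best=195 → r--
[0,8] min(19,8)*8=64 best=195 → r--
[0,7] min(19,8)*7=56 best=195 → r--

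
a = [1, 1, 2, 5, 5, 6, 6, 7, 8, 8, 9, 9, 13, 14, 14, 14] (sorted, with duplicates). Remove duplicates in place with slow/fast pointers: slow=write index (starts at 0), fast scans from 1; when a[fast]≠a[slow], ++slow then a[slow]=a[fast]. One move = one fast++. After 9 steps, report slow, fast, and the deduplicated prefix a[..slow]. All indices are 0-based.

slow=0 fast=1: a[fast]=1=a[slow] dup, fast++
slow=0 fast=2: a[fast]=2≠a[slow]=1 write a[1]=2, slow++,fast++
slow=1 fast=3: a[fast]=5≠a[slow]=2 write a[2]=5, slow++,fast++
slow=2 fast=4: a[fast]=5=a[slow] dup, fast++
slow=2 fast=5: a[fast]=6≠a[slow]=5 write a[3]=6, slow++,fast++
slow=3 fast=6: a[fast]=6=a[slow] dup, fast++
slow=3 fast=7: a[fast]=7≠a[slow]=6 write a[4]=7, slow++,fast++
slow=4 fast=8: a[fast]=8≠a[slow]=7 write a[5]=8, slow++,fast++
slow=5 fast=9: a[fast]=8=a[slow] dup, fast++

slow=5, fast=10, prefix=[1, 2, 5, 6, 7, 8]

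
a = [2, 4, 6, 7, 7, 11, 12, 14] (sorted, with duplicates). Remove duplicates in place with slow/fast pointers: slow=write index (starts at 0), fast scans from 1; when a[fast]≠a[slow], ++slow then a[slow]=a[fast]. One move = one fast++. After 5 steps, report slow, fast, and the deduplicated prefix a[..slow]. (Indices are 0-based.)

slow=4, fast=6, prefix=[2, 4, 6, 7, 11]

slow=0 fast=1: a[fast]=4≠a[slow]=2 write a[1]=4, slow++,fast++
slow=1 fast=2: a[fast]=6≠a[slow]=4 write a[2]=6, slow++,fast++
slow=2 fast=3: a[fast]=7≠a[slow]=6 write a[3]=7, slow++,fast++
slow=3 fast=4: a[fast]=7=a[slow] dup, fast++
slow=3 fast=5: a[fast]=11≠a[slow]=7 write a[4]=11, slow++,fast++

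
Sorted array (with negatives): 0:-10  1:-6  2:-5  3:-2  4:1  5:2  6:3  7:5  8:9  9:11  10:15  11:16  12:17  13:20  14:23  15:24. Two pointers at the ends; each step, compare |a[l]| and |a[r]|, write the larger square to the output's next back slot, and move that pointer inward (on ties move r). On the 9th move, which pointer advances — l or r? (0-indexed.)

[0,15] |-10|<=|24| out[15]=576 → r--
[0,14] |-10|<=|23| out[14]=529 → r--
[0,13] |-10|<=|20| out[13]=400 → r--
[0,12] |-10|<=|17| out[12]=289 → r--
[0,11] |-10|<=|16| out[11]=256 → r--
[0,10] |-10|<=|15| out[10]=225 → r--
[0,9] |-10|<=|11| out[9]=121 → r--
[0,8] |-10|>|9| out[8]=100 → l++
[1,8] |-6|<=|9| out[7]=81 → r--

r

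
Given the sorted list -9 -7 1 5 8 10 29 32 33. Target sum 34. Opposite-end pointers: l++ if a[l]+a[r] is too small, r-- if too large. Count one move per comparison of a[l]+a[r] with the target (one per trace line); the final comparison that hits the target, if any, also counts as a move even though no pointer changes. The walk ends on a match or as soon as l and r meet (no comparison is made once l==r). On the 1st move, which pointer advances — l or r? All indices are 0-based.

l

[0,8] -9+33=24 <34 → l++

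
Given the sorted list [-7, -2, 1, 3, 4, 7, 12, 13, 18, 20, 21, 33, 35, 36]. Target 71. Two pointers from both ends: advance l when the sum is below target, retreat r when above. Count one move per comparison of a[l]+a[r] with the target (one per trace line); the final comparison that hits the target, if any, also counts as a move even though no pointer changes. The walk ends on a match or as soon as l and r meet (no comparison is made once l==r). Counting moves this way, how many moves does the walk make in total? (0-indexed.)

[0,13] -7+36=29 <71 → l++
[1,13] -2+36=34 <71 → l++
[2,13] 1+36=37 <71 → l++
[3,13] 3+36=39 <71 → l++
[4,13] 4+36=40 <71 → l++
[5,13] 7+36=43 <71 → l++
[6,13] 12+36=48 <71 → l++
[7,13] 13+36=49 <71 → l++
[8,13] 18+36=54 <71 → l++
[9,13] 20+36=56 <71 → l++
[10,13] 21+36=57 <71 → l++
[11,13] 33+36=69 <71 → l++
[12,13] 35+36=71 → found

13 moves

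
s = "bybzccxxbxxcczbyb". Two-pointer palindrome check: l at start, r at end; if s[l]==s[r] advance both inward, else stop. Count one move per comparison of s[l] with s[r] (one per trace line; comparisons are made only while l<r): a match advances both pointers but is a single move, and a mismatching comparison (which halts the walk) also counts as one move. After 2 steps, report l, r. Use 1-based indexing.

l=3, r=15

l=1 r=17: 'b'=='b', l++,r--
l=2 r=16: 'y'=='y', l++,r--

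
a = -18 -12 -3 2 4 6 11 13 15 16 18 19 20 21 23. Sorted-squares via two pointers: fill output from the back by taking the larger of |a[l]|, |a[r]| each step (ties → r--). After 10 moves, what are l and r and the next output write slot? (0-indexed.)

l=2, r=6, next write slot=4

[0,14] |-18|<=|23| out[14]=529 → r--
[0,13] |-18|<=|21| out[13]=441 → r--
[0,12] |-18|<=|20| out[12]=400 → r--
[0,11] |-18|<=|19| out[11]=361 → r--
[0,10] |-18|<=|18| out[10]=324 → r--
[0,9] |-18|>|16| out[9]=324 → l++
[1,9] |-12|<=|16| out[8]=256 → r--
[1,8] |-12|<=|15| out[7]=225 → r--
[1,7] |-12|<=|13| out[6]=169 → r--
[1,6] |-12|>|11| out[5]=144 → l++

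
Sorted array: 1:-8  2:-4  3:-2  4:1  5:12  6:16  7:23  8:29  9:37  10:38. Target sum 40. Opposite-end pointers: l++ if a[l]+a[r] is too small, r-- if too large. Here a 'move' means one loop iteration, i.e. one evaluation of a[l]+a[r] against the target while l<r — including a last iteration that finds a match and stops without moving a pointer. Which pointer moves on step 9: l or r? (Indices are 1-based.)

l=1 r=10: -8+38=30 <40, l++
l=2 r=10: -4+38=34 <40, l++
l=3 r=10: -2+38=36 <40, l++
l=4 r=10: 1+38=39 <40, l++
l=5 r=10: 12+38=50 >40, r--
l=5 r=9: 12+37=49 >40, r--
l=5 r=8: 12+29=41 >40, r--
l=5 r=7: 12+23=35 <40, l++
l=6 r=7: 16+23=39 <40, l++

l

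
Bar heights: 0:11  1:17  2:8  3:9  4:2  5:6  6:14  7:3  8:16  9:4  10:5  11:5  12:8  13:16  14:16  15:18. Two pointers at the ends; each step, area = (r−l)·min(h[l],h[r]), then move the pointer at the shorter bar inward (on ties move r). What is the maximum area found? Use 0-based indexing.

max area = 238

l=0 r=15: min(11,18)*15=165 best=165 *, l++
l=1 r=15: min(17,18)*14=238 best=238 *, l++
l=2 r=15: min(8,18)*13=104 best=238, l++
l=3 r=15: min(9,18)*12=108 best=238, l++
l=4 r=15: min(2,18)*11=22 best=238, l++
l=5 r=15: min(6,18)*10=60 best=238, l++
l=6 r=15: min(14,18)*9=126 best=238, l++
l=7 r=15: min(3,18)*8=24 best=238, l++
l=8 r=15: min(16,18)*7=112 best=238, l++
l=9 r=15: min(4,18)*6=24 best=238, l++
l=10 r=15: min(5,18)*5=25 best=238, l++
l=11 r=15: min(5,18)*4=20 best=238, l++
l=12 r=15: min(8,18)*3=24 best=238, l++
l=13 r=15: min(16,18)*2=32 best=238, l++
l=14 r=15: min(16,18)*1=16 best=238, l++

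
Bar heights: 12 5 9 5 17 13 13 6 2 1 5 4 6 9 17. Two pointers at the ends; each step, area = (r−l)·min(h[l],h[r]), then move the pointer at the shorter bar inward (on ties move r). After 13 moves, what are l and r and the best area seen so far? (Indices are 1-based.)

l=1 r=15: min(12,17)*14=168 best=168 *, l++
l=2 r=15: min(5,17)*13=65 best=168, l++
l=3 r=15: min(9,17)*12=108 best=168, l++
l=4 r=15: min(5,17)*11=55 best=168, l++
l=5 r=15: min(17,17)*10=170 best=170 *, r--
l=5 r=14: min(17,9)*9=81 best=170, r--
l=5 r=13: min(17,6)*8=48 best=170, r--
l=5 r=12: min(17,4)*7=28 best=170, r--
l=5 r=11: min(17,5)*6=30 best=170, r--
l=5 r=10: min(17,1)*5=5 best=170, r--
l=5 r=9: min(17,2)*4=8 best=170, r--
l=5 r=8: min(17,6)*3=18 best=170, r--
l=5 r=7: min(17,13)*2=26 best=170, r--

l=5, r=6, best area=170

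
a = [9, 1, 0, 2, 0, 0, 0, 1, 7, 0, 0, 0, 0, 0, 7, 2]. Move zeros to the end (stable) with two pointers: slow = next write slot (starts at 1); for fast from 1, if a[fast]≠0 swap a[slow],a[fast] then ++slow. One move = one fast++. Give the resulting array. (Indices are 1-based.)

[9, 1, 2, 1, 7, 7, 2, 0, 0, 0, 0, 0, 0, 0, 0, 0]

(s=1,f=1) a[fast]=9≠0 swap→a[1]=9 → slow++,fast++
(s=2,f=2) a[fast]=1≠0 swap→a[2]=1 → slow++,fast++
(s=3,f=3) a[fast]=0 → fast++
(s=3,f=4) a[fast]=2≠0 swap→a[3]=2 → slow++,fast++
(s=4,f=5) a[fast]=0 → fast++
(s=4,f=6) a[fast]=0 → fast++
(s=4,f=7) a[fast]=0 → fast++
(s=4,f=8) a[fast]=1≠0 swap→a[4]=1 → slow++,fast++
(s=5,f=9) a[fast]=7≠0 swap→a[5]=7 → slow++,fast++
(s=6,f=10) a[fast]=0 → fast++
(s=6,f=11) a[fast]=0 → fast++
(s=6,f=12) a[fast]=0 → fast++
(s=6,f=13) a[fast]=0 → fast++
(s=6,f=14) a[fast]=0 → fast++
(s=6,f=15) a[fast]=7≠0 swap→a[6]=7 → slow++,fast++
(s=7,f=16) a[fast]=2≠0 swap→a[7]=2 → slow++,fast++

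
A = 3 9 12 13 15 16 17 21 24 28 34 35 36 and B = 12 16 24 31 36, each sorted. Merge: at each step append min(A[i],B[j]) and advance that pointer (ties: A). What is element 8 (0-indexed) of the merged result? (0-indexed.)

i=0 j=0: A[i]=3<=B[j]=12 take 3, i++
i=1 j=0: A[i]=9<=B[j]=12 take 9, i++
i=2 j=0: A[i]=12<=B[j]=12 take 12, i++
i=3 j=0: A[i]=13>B[j]=12 take 12, j++
i=3 j=1: A[i]=13<=B[j]=16 take 13, i++
i=4 j=1: A[i]=15<=B[j]=16 take 15, i++
i=5 j=1: A[i]=16<=B[j]=16 take 16, i++
i=6 j=1: A[i]=17>B[j]=16 take 16, j++
i=6 j=2: A[i]=17<=B[j]=24 take 17, i++
i=7 j=2: A[i]=21<=B[j]=24 take 21, i++
i=8 j=2: A[i]=24<=B[j]=24 take 24, i++
i=9 j=2: A[i]=28>B[j]=24 take 24, j++
i=9 j=3: A[i]=28<=B[j]=31 take 28, i++
i=10 j=3: A[i]=34>B[j]=31 take 31, j++
i=10 j=4: A[i]=34<=B[j]=36 take 34, i++
i=11 j=4: A[i]=35<=B[j]=36 take 35, i++
i=12 j=4: A[i]=36<=B[j]=36 take 36, i++
i=13 j=4: A done, take B[j]=36, j++

merged[8] = 17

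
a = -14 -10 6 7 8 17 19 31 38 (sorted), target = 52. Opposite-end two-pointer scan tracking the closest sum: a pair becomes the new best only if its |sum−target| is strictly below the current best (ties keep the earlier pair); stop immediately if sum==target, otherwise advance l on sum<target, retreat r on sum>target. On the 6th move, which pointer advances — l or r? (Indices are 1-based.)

r

l=1 r=9: -14+38=24 d=28 *, l++
l=2 r=9: -10+38=28 d=24 *, l++
l=3 r=9: 6+38=44 d=8 *, l++
l=4 r=9: 7+38=45 d=7 *, l++
l=5 r=9: 8+38=46 d=6 *, l++
l=6 r=9: 17+38=55 d=3 *, r--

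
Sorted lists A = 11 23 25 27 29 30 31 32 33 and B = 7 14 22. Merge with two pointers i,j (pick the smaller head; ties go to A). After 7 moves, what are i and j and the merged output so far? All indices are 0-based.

i=4, j=3, merged so far=[7, 11, 14, 22, 23, 25, 27]

[i=0,j=0] A[i]=11>B[j]=7 take 7 → j++
[i=0,j=1] A[i]=11<=B[j]=14 take 11 → i++
[i=1,j=1] A[i]=23>B[j]=14 take 14 → j++
[i=1,j=2] A[i]=23>B[j]=22 take 22 → j++
[i=1,j=3] B done, take A[i]=23 → i++
[i=2,j=3] B done, take A[i]=25 → i++
[i=3,j=3] B done, take A[i]=27 → i++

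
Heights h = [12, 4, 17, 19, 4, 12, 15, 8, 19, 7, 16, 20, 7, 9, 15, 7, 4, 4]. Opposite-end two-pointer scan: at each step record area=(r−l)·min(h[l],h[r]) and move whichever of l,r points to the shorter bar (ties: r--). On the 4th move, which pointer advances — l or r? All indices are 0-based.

l

[0,17] min(12,4)*17=68 best=68 * → r--
[0,16] min(12,4)*16=64 best=68 → r--
[0,15] min(12,7)*15=105 best=105 * → r--
[0,14] min(12,15)*14=168 best=168 * → l++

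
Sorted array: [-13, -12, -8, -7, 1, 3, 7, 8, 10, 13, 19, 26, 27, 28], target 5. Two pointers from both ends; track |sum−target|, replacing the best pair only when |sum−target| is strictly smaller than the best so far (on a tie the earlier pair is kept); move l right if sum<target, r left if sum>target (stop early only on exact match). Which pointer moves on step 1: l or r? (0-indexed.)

r

l=0 r=13: -13+28=15 d=10 *, r--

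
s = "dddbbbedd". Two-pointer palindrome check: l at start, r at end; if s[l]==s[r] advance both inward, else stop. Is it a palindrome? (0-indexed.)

not a palindrome (mismatch at 2,6)

l=0 r=8: 'd'=='d', l++,r--
l=1 r=7: 'd'=='d', l++,r--
l=2 r=6: 'd'!='e', stop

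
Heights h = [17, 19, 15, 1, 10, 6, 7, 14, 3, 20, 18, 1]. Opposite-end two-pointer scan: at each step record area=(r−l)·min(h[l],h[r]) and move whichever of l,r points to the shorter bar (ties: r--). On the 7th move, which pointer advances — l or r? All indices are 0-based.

l

[0,11] min(17,1)*11=11 best=11 * → r--
[0,10] min(17,18)*10=170 best=170 * → l++
[1,10] min(19,18)*9=162 best=170 → r--
[1,9] min(19,20)*8=152 best=170 → l++
[2,9] min(15,20)*7=105 best=170 → l++
[3,9] min(1,20)*6=6 best=170 → l++
[4,9] min(10,20)*5=50 best=170 → l++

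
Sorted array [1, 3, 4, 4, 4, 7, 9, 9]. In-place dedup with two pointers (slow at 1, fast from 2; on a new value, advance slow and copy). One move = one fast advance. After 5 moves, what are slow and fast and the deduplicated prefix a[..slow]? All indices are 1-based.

(s=1,f=2) a[fast]=3≠a[slow]=1 write a[2]=3 → slow++,fast++
(s=2,f=3) a[fast]=4≠a[slow]=3 write a[3]=4 → slow++,fast++
(s=3,f=4) a[fast]=4=a[slow] dup → fast++
(s=3,f=5) a[fast]=4=a[slow] dup → fast++
(s=3,f=6) a[fast]=7≠a[slow]=4 write a[4]=7 → slow++,fast++

slow=4, fast=7, prefix=[1, 3, 4, 7]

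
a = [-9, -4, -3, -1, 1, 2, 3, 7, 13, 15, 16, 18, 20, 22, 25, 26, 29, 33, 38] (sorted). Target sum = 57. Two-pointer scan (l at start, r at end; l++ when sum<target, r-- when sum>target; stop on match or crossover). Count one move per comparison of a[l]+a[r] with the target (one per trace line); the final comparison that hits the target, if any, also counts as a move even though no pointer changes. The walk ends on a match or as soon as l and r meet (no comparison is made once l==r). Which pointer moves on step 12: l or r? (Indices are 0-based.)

l

[0,18] -9+38=29 <57 → l++
[1,18] -4+38=34 <57 → l++
[2,18] -3+38=35 <57 → l++
[3,18] -1+38=37 <57 → l++
[4,18] 1+38=39 <57 → l++
[5,18] 2+38=40 <57 → l++
[6,18] 3+38=41 <57 → l++
[7,18] 7+38=45 <57 → l++
[8,18] 13+38=51 <57 → l++
[9,18] 15+38=53 <57 → l++
[10,18] 16+38=54 <57 → l++
[11,18] 18+38=56 <57 → l++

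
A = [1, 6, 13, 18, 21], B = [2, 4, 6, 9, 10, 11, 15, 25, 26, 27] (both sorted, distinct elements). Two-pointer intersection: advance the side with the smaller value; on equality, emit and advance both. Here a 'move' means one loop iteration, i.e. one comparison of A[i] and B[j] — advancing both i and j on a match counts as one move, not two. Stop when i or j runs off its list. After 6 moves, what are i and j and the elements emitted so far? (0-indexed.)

i=2, j=5, emitted=[6]

[i=0,j=0] 1<2 → i++
[i=1,j=0] 6>2 → j++
[i=1,j=1] 6>4 → j++
[i=1,j=2] 6==6 emit → i++,j++
[i=2,j=3] 13>9 → j++
[i=2,j=4] 13>10 → j++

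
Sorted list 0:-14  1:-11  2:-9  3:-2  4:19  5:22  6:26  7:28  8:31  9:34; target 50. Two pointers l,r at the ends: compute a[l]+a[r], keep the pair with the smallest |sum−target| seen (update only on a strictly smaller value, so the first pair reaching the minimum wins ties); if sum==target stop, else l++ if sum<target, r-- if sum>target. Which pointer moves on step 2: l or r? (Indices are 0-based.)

l=0 r=9: -14+34=20 d=30 *, l++
l=1 r=9: -11+34=23 d=27 *, l++

l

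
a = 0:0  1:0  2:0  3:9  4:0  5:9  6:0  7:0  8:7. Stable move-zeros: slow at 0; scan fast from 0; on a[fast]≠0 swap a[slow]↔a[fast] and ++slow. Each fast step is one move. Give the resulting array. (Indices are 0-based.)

[9, 9, 7, 0, 0, 0, 0, 0, 0]

(s=0,f=0) a[fast]=0 → fast++
(s=0,f=1) a[fast]=0 → fast++
(s=0,f=2) a[fast]=0 → fast++
(s=0,f=3) a[fast]=9≠0 swap→a[0]=9 → slow++,fast++
(s=1,f=4) a[fast]=0 → fast++
(s=1,f=5) a[fast]=9≠0 swap→a[1]=9 → slow++,fast++
(s=2,f=6) a[fast]=0 → fast++
(s=2,f=7) a[fast]=0 → fast++
(s=2,f=8) a[fast]=7≠0 swap→a[2]=7 → slow++,fast++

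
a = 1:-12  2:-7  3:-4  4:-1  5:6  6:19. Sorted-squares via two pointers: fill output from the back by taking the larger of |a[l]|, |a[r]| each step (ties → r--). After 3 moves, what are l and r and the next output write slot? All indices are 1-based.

l=3, r=5, next write slot=3

l=1 r=6: |-12|<=|19| out[6]=361, r--
l=1 r=5: |-12|>|6| out[5]=144, l++
l=2 r=5: |-7|>|6| out[4]=49, l++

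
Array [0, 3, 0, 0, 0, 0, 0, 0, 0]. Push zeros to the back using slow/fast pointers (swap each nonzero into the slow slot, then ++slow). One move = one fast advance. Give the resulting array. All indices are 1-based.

(s=1,f=1) a[fast]=0 → fast++
(s=1,f=2) a[fast]=3≠0 swap→a[1]=3 → slow++,fast++
(s=2,f=3) a[fast]=0 → fast++
(s=2,f=4) a[fast]=0 → fast++
(s=2,f=5) a[fast]=0 → fast++
(s=2,f=6) a[fast]=0 → fast++
(s=2,f=7) a[fast]=0 → fast++
(s=2,f=8) a[fast]=0 → fast++
(s=2,f=9) a[fast]=0 → fast++

[3, 0, 0, 0, 0, 0, 0, 0, 0]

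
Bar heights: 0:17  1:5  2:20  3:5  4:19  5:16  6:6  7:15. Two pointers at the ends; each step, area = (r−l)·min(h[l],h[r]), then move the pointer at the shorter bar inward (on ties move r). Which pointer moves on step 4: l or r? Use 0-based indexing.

l=0 r=7: min(17,15)*7=105 best=105 *, r--
l=0 r=6: min(17,6)*6=36 best=105, r--
l=0 r=5: min(17,16)*5=80 best=105, r--
l=0 r=4: min(17,19)*4=68 best=105, l++

l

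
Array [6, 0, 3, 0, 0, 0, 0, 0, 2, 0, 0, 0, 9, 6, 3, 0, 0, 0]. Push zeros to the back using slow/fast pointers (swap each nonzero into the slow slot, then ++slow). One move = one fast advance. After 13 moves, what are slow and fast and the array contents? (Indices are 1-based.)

slow=1 fast=1: a[fast]=6≠0 swap→a[1]=6, slow++,fast++
slow=2 fast=2: a[fast]=0, fast++
slow=2 fast=3: a[fast]=3≠0 swap→a[2]=3, slow++,fast++
slow=3 fast=4: a[fast]=0, fast++
slow=3 fast=5: a[fast]=0, fast++
slow=3 fast=6: a[fast]=0, fast++
slow=3 fast=7: a[fast]=0, fast++
slow=3 fast=8: a[fast]=0, fast++
slow=3 fast=9: a[fast]=2≠0 swap→a[3]=2, slow++,fast++
slow=4 fast=10: a[fast]=0, fast++
slow=4 fast=11: a[fast]=0, fast++
slow=4 fast=12: a[fast]=0, fast++
slow=4 fast=13: a[fast]=9≠0 swap→a[4]=9, slow++,fast++

slow=5, fast=14, a=[6, 3, 2, 9, 0, 0, 0, 0, 0, 0, 0, 0, 0, 6, 3, 0, 0, 0]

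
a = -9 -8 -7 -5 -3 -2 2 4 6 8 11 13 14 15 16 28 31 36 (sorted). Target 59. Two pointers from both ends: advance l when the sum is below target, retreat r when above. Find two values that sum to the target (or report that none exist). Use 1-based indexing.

[1,18] -9+36=27 <59 → l++
[2,18] -8+36=28 <59 → l++
[3,18] -7+36=29 <59 → l++
[4,18] -5+36=31 <59 → l++
[5,18] -3+36=33 <59 → l++
[6,18] -2+36=34 <59 → l++
[7,18] 2+36=38 <59 → l++
[8,18] 4+36=40 <59 → l++
[9,18] 6+36=42 <59 → l++
[10,18] 8+36=44 <59 → l++
[11,18] 11+36=47 <59 → l++
[12,18] 13+36=49 <59 → l++
[13,18] 14+36=50 <59 → l++
[14,18] 15+36=51 <59 → l++
[15,18] 16+36=52 <59 → l++
[16,18] 28+36=64 >59 → r--
[16,17] 28+31=59 → found

(28, 31)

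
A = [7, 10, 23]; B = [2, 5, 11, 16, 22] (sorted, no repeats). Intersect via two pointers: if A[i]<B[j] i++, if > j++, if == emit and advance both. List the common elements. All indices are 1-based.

intersection = []

i=1 j=1: 7>2, j++
i=1 j=2: 7>5, j++
i=1 j=3: 7<11, i++
i=2 j=3: 10<11, i++
i=3 j=3: 23>11, j++
i=3 j=4: 23>16, j++
i=3 j=5: 23>22, j++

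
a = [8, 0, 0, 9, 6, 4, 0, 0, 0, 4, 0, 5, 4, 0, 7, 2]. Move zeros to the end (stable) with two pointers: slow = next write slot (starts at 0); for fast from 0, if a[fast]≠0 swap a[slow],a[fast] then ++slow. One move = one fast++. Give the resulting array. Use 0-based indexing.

[8, 9, 6, 4, 4, 5, 4, 7, 2, 0, 0, 0, 0, 0, 0, 0]

(s=0,f=0) a[fast]=8≠0 swap→a[0]=8 → slow++,fast++
(s=1,f=1) a[fast]=0 → fast++
(s=1,f=2) a[fast]=0 → fast++
(s=1,f=3) a[fast]=9≠0 swap→a[1]=9 → slow++,fast++
(s=2,f=4) a[fast]=6≠0 swap→a[2]=6 → slow++,fast++
(s=3,f=5) a[fast]=4≠0 swap→a[3]=4 → slow++,fast++
(s=4,f=6) a[fast]=0 → fast++
(s=4,f=7) a[fast]=0 → fast++
(s=4,f=8) a[fast]=0 → fast++
(s=4,f=9) a[fast]=4≠0 swap→a[4]=4 → slow++,fast++
(s=5,f=10) a[fast]=0 → fast++
(s=5,f=11) a[fast]=5≠0 swap→a[5]=5 → slow++,fast++
(s=6,f=12) a[fast]=4≠0 swap→a[6]=4 → slow++,fast++
(s=7,f=13) a[fast]=0 → fast++
(s=7,f=14) a[fast]=7≠0 swap→a[7]=7 → slow++,fast++
(s=8,f=15) a[fast]=2≠0 swap→a[8]=2 → slow++,fast++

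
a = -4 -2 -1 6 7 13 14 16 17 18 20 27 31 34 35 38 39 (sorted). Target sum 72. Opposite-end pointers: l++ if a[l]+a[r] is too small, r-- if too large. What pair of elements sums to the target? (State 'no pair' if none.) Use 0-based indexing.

l=0 r=16: -4+39=35 <72, l++
l=1 r=16: -2+39=37 <72, l++
l=2 r=16: -1+39=38 <72, l++
l=3 r=16: 6+39=45 <72, l++
l=4 r=16: 7+39=46 <72, l++
l=5 r=16: 13+39=52 <72, l++
l=6 r=16: 14+39=53 <72, l++
l=7 r=16: 16+39=55 <72, l++
l=8 r=16: 17+39=56 <72, l++
l=9 r=16: 18+39=57 <72, l++
l=10 r=16: 20+39=59 <72, l++
l=11 r=16: 27+39=66 <72, l++
l=12 r=16: 31+39=70 <72, l++
l=13 r=16: 34+39=73 >72, r--
l=13 r=15: 34+38=72, found

(34, 38)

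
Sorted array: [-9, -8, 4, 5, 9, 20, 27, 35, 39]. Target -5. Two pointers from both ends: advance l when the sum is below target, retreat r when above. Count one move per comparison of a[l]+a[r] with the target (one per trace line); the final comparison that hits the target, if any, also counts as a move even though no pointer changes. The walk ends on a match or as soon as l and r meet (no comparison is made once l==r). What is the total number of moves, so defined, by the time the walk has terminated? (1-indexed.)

7 moves

[1,9] -9+39=30 >-5 → r--
[1,8] -9+35=26 >-5 → r--
[1,7] -9+27=18 >-5 → r--
[1,6] -9+20=11 >-5 → r--
[1,5] -9+9=0 >-5 → r--
[1,4] -9+5=-4 >-5 → r--
[1,3] -9+4=-5 → found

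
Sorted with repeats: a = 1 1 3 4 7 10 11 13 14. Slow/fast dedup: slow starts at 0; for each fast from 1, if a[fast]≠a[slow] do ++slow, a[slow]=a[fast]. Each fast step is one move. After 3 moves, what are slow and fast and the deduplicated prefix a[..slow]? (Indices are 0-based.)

(s=0,f=1) a[fast]=1=a[slow] dup → fast++
(s=0,f=2) a[fast]=3≠a[slow]=1 write a[1]=3 → slow++,fast++
(s=1,f=3) a[fast]=4≠a[slow]=3 write a[2]=4 → slow++,fast++

slow=2, fast=4, prefix=[1, 3, 4]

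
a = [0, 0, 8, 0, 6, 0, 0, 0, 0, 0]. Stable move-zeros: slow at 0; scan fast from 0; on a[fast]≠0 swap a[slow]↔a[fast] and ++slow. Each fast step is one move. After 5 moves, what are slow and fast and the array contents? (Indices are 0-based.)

slow=0 fast=0: a[fast]=0, fast++
slow=0 fast=1: a[fast]=0, fast++
slow=0 fast=2: a[fast]=8≠0 swap→a[0]=8, slow++,fast++
slow=1 fast=3: a[fast]=0, fast++
slow=1 fast=4: a[fast]=6≠0 swap→a[1]=6, slow++,fast++

slow=2, fast=5, a=[8, 6, 0, 0, 0, 0, 0, 0, 0, 0]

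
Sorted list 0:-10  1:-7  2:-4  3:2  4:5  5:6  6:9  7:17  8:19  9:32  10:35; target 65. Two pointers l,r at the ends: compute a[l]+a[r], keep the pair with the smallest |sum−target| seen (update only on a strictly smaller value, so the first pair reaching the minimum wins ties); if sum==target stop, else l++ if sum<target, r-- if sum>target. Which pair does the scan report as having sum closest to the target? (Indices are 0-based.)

pair (32, 35) with sum 67 (|Δ|=2)

l=0 r=10: -10+35=25 d=40 *, l++
l=1 r=10: -7+35=28 d=37 *, l++
l=2 r=10: -4+35=31 d=34 *, l++
l=3 r=10: 2+35=37 d=28 *, l++
l=4 r=10: 5+35=40 d=25 *, l++
l=5 r=10: 6+35=41 d=24 *, l++
l=6 r=10: 9+35=44 d=21 *, l++
l=7 r=10: 17+35=52 d=13 *, l++
l=8 r=10: 19+35=54 d=11 *, l++
l=9 r=10: 32+35=67 d=2 *, r--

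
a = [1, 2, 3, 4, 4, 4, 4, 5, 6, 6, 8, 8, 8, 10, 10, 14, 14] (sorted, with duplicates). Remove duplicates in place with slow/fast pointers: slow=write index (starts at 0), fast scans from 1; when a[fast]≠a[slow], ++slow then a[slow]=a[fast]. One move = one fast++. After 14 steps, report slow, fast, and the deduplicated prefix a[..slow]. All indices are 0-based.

slow=7, fast=15, prefix=[1, 2, 3, 4, 5, 6, 8, 10]

(s=0,f=1) a[fast]=2≠a[slow]=1 write a[1]=2 → slow++,fast++
(s=1,f=2) a[fast]=3≠a[slow]=2 write a[2]=3 → slow++,fast++
(s=2,f=3) a[fast]=4≠a[slow]=3 write a[3]=4 → slow++,fast++
(s=3,f=4) a[fast]=4=a[slow] dup → fast++
(s=3,f=5) a[fast]=4=a[slow] dup → fast++
(s=3,f=6) a[fast]=4=a[slow] dup → fast++
(s=3,f=7) a[fast]=5≠a[slow]=4 write a[4]=5 → slow++,fast++
(s=4,f=8) a[fast]=6≠a[slow]=5 write a[5]=6 → slow++,fast++
(s=5,f=9) a[fast]=6=a[slow] dup → fast++
(s=5,f=10) a[fast]=8≠a[slow]=6 write a[6]=8 → slow++,fast++
(s=6,f=11) a[fast]=8=a[slow] dup → fast++
(s=6,f=12) a[fast]=8=a[slow] dup → fast++
(s=6,f=13) a[fast]=10≠a[slow]=8 write a[7]=10 → slow++,fast++
(s=7,f=14) a[fast]=10=a[slow] dup → fast++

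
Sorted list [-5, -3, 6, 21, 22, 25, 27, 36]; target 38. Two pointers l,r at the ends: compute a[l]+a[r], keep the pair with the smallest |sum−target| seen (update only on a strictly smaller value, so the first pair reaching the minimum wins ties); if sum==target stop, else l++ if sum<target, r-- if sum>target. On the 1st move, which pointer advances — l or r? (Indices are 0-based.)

l=0 r=7: -5+36=31 d=7 *, l++

l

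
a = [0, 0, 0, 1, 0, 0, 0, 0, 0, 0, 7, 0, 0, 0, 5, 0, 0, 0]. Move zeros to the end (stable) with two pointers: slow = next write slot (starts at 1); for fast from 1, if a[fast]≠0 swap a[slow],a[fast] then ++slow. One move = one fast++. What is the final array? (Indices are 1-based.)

[1, 7, 5, 0, 0, 0, 0, 0, 0, 0, 0, 0, 0, 0, 0, 0, 0, 0]

(s=1,f=1) a[fast]=0 → fast++
(s=1,f=2) a[fast]=0 → fast++
(s=1,f=3) a[fast]=0 → fast++
(s=1,f=4) a[fast]=1≠0 swap→a[1]=1 → slow++,fast++
(s=2,f=5) a[fast]=0 → fast++
(s=2,f=6) a[fast]=0 → fast++
(s=2,f=7) a[fast]=0 → fast++
(s=2,f=8) a[fast]=0 → fast++
(s=2,f=9) a[fast]=0 → fast++
(s=2,f=10) a[fast]=0 → fast++
(s=2,f=11) a[fast]=7≠0 swap→a[2]=7 → slow++,fast++
(s=3,f=12) a[fast]=0 → fast++
(s=3,f=13) a[fast]=0 → fast++
(s=3,f=14) a[fast]=0 → fast++
(s=3,f=15) a[fast]=5≠0 swap→a[3]=5 → slow++,fast++
(s=4,f=16) a[fast]=0 → fast++
(s=4,f=17) a[fast]=0 → fast++
(s=4,f=18) a[fast]=0 → fast++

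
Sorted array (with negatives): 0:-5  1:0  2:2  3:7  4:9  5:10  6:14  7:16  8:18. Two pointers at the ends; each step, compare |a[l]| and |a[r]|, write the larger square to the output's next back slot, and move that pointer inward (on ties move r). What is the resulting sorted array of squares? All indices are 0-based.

[0,8] |-5|<=|18| out[8]=324 → r--
[0,7] |-5|<=|16| out[7]=256 → r--
[0,6] |-5|<=|14| out[6]=196 → r--
[0,5] |-5|<=|10| out[5]=100 → r--
[0,4] |-5|<=|9| out[4]=81 → r--
[0,3] |-5|<=|7| out[3]=49 → r--
[0,2] |-5|>|2| out[2]=25 → l++
[1,2] |0|<=|2| out[1]=4 → r--
[1,1] |0|<=|0| out[0]=0 → r--

[0, 4, 25, 49, 81, 100, 196, 256, 324]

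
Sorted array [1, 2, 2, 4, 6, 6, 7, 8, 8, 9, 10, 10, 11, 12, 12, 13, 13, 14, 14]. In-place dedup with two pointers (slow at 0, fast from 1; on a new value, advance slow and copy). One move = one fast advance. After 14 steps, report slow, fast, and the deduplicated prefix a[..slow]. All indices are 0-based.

slow=9, fast=15, prefix=[1, 2, 4, 6, 7, 8, 9, 10, 11, 12]

slow=0 fast=1: a[fast]=2≠a[slow]=1 write a[1]=2, slow++,fast++
slow=1 fast=2: a[fast]=2=a[slow] dup, fast++
slow=1 fast=3: a[fast]=4≠a[slow]=2 write a[2]=4, slow++,fast++
slow=2 fast=4: a[fast]=6≠a[slow]=4 write a[3]=6, slow++,fast++
slow=3 fast=5: a[fast]=6=a[slow] dup, fast++
slow=3 fast=6: a[fast]=7≠a[slow]=6 write a[4]=7, slow++,fast++
slow=4 fast=7: a[fast]=8≠a[slow]=7 write a[5]=8, slow++,fast++
slow=5 fast=8: a[fast]=8=a[slow] dup, fast++
slow=5 fast=9: a[fast]=9≠a[slow]=8 write a[6]=9, slow++,fast++
slow=6 fast=10: a[fast]=10≠a[slow]=9 write a[7]=10, slow++,fast++
slow=7 fast=11: a[fast]=10=a[slow] dup, fast++
slow=7 fast=12: a[fast]=11≠a[slow]=10 write a[8]=11, slow++,fast++
slow=8 fast=13: a[fast]=12≠a[slow]=11 write a[9]=12, slow++,fast++
slow=9 fast=14: a[fast]=12=a[slow] dup, fast++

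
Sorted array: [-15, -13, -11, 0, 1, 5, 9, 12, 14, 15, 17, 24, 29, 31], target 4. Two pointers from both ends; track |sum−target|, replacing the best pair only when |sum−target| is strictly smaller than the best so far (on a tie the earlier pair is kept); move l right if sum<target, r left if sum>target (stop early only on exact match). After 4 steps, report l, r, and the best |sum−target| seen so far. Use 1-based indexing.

l=1 r=14: -15+31=16 d=12 *, r--
l=1 r=13: -15+29=14 d=10 *, r--
l=1 r=12: -15+24=9 d=5 *, r--
l=1 r=11: -15+17=2 d=2 *, l++

l=2, r=11, best |Δ|=2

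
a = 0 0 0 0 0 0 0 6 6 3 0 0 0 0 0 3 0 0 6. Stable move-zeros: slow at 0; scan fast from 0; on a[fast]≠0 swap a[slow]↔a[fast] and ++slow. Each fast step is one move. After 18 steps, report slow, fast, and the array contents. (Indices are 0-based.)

(s=0,f=0) a[fast]=0 → fast++
(s=0,f=1) a[fast]=0 → fast++
(s=0,f=2) a[fast]=0 → fast++
(s=0,f=3) a[fast]=0 → fast++
(s=0,f=4) a[fast]=0 → fast++
(s=0,f=5) a[fast]=0 → fast++
(s=0,f=6) a[fast]=0 → fast++
(s=0,f=7) a[fast]=6≠0 swap→a[0]=6 → slow++,fast++
(s=1,f=8) a[fast]=6≠0 swap→a[1]=6 → slow++,fast++
(s=2,f=9) a[fast]=3≠0 swap→a[2]=3 → slow++,fast++
(s=3,f=10) a[fast]=0 → fast++
(s=3,f=11) a[fast]=0 → fast++
(s=3,f=12) a[fast]=0 → fast++
(s=3,f=13) a[fast]=0 → fast++
(s=3,f=14) a[fast]=0 → fast++
(s=3,f=15) a[fast]=3≠0 swap→a[3]=3 → slow++,fast++
(s=4,f=16) a[fast]=0 → fast++
(s=4,f=17) a[fast]=0 → fast++

slow=4, fast=18, a=[6, 6, 3, 3, 0, 0, 0, 0, 0, 0, 0, 0, 0, 0, 0, 0, 0, 0, 6]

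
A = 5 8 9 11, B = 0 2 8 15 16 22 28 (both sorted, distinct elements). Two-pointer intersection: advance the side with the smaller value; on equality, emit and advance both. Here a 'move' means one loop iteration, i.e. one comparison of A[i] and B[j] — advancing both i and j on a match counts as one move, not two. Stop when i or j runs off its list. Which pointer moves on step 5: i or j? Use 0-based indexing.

i=0 j=0: 5>0, j++
i=0 j=1: 5>2, j++
i=0 j=2: 5<8, i++
i=1 j=2: 8==8 emit, i++,j++
i=2 j=3: 9<15, i++

i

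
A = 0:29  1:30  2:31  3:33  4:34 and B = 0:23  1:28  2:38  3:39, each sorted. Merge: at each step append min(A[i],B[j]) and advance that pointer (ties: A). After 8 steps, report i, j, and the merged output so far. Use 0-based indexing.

i=5, j=3, merged so far=[23, 28, 29, 30, 31, 33, 34, 38]

[i=0,j=0] A[i]=29>B[j]=23 take 23 → j++
[i=0,j=1] A[i]=29>B[j]=28 take 28 → j++
[i=0,j=2] A[i]=29<=B[j]=38 take 29 → i++
[i=1,j=2] A[i]=30<=B[j]=38 take 30 → i++
[i=2,j=2] A[i]=31<=B[j]=38 take 31 → i++
[i=3,j=2] A[i]=33<=B[j]=38 take 33 → i++
[i=4,j=2] A[i]=34<=B[j]=38 take 34 → i++
[i=5,j=2] A done, take B[j]=38 → j++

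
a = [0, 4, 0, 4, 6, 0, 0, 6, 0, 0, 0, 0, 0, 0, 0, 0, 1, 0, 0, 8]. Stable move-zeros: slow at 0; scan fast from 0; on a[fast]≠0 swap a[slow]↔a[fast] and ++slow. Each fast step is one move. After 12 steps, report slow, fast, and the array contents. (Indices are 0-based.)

slow=0 fast=0: a[fast]=0, fast++
slow=0 fast=1: a[fast]=4≠0 swap→a[0]=4, slow++,fast++
slow=1 fast=2: a[fast]=0, fast++
slow=1 fast=3: a[fast]=4≠0 swap→a[1]=4, slow++,fast++
slow=2 fast=4: a[fast]=6≠0 swap→a[2]=6, slow++,fast++
slow=3 fast=5: a[fast]=0, fast++
slow=3 fast=6: a[fast]=0, fast++
slow=3 fast=7: a[fast]=6≠0 swap→a[3]=6, slow++,fast++
slow=4 fast=8: a[fast]=0, fast++
slow=4 fast=9: a[fast]=0, fast++
slow=4 fast=10: a[fast]=0, fast++
slow=4 fast=11: a[fast]=0, fast++

slow=4, fast=12, a=[4, 4, 6, 6, 0, 0, 0, 0, 0, 0, 0, 0, 0, 0, 0, 0, 1, 0, 0, 8]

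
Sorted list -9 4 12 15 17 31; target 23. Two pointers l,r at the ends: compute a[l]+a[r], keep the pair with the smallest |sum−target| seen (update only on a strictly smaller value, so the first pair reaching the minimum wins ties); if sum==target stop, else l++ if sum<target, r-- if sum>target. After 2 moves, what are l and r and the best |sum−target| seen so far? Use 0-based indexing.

[0,5] -9+31=22 d=1 * → l++
[1,5] 4+31=35 d=12 → r--

l=1, r=4, best |Δ|=1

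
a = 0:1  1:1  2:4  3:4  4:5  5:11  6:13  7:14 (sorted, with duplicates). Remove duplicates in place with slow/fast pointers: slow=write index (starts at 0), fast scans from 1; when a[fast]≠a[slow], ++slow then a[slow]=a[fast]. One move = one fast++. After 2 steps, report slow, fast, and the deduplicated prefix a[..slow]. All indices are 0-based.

slow=0 fast=1: a[fast]=1=a[slow] dup, fast++
slow=0 fast=2: a[fast]=4≠a[slow]=1 write a[1]=4, slow++,fast++

slow=1, fast=3, prefix=[1, 4]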